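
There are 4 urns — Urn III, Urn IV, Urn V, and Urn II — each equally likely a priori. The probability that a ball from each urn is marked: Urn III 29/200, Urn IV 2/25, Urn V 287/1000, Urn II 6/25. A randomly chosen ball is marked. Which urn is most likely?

Since the prior is uniform, the posterior is proportional to the likelihood:
  Urn III: 0.145
  Urn IV: 0.08
  Urn V: 0.287
  Urn II: 0.24
Normalizing constant = 0.752.
Largest term belongs to Urn V, so Urn V is most probable.

Urn V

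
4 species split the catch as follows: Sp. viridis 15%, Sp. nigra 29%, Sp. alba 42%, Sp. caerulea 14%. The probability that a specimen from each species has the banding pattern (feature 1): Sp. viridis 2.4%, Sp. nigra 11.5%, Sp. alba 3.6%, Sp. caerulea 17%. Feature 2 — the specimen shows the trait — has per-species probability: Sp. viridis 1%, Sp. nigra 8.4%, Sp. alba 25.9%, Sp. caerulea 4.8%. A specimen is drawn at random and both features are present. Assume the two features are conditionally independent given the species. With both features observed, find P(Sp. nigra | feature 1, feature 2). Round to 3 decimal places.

0.355

Unnormalized posteriors (prior × likelihood):
  Sp. viridis: 0.15 × 0.024 × 0.01 = 0.000036
  Sp. nigra: 0.29 × 0.115 × 0.084 = 0.0028014
  Sp. alba: 0.42 × 0.036 × 0.259 = 0.00391608
  Sp. caerulea: 0.14 × 0.17 × 0.048 = 0.0011424
Total = 0.00789588.
P(Sp. nigra | evidence) = 0.0028014 / 0.00789588 ≈ 0.355.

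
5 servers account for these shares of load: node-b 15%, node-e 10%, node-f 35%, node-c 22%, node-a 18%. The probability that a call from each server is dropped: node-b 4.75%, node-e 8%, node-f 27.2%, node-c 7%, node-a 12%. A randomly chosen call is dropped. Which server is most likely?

node-f

By Bayes' rule, posterior ∝ prior × likelihood:
  node-b: 0.15 × 0.0475 = 0.007125
  node-e: 0.1 × 0.08 = 0.008
  node-f: 0.35 × 0.272 = 0.0952
  node-c: 0.22 × 0.07 = 0.0154
  node-a: 0.18 × 0.12 = 0.0216
Normalizing constant = 0.147325.
Largest term belongs to node-f, so node-f is most probable.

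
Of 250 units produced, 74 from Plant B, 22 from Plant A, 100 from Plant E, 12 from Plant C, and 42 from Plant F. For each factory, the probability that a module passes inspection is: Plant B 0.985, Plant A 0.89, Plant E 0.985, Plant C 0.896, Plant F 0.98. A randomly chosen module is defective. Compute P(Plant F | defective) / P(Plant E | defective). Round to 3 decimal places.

Taking complements, P(defective | each) = Plant B 0.015, Plant A 0.11, Plant E 0.015, Plant C 0.104, Plant F 0.02.
Compute prior × likelihood for every hypothesis:
  Plant B: 0.296 × 0.015 = 0.00444
  Plant A: 0.088 × 0.11 = 0.00968
  Plant E: 0.4 × 0.015 = 0.006
  Plant C: 0.048 × 0.104 = 0.004992
  Plant F: 0.168 × 0.02 = 0.00336
Normalizing constant = 0.028472.
The ratio is 0.00336 / 0.006 (the normalizer cancels) = 0.560.

0.560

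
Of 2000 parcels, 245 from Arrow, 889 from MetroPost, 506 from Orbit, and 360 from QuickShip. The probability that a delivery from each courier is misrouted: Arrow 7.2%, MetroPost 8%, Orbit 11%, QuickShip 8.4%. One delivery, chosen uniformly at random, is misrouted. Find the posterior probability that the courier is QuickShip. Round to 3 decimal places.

0.173

Unnormalized posteriors (prior × likelihood):
  Arrow: 0.1225 × 0.072 = 0.00882
  MetroPost: 0.4445 × 0.08 = 0.03556
  Orbit: 0.253 × 0.11 = 0.02783
  QuickShip: 0.18 × 0.084 = 0.01512
Normalizing constant = 0.08733.
P(QuickShip | evidence) = 0.01512 / 0.08733 ≈ 0.173.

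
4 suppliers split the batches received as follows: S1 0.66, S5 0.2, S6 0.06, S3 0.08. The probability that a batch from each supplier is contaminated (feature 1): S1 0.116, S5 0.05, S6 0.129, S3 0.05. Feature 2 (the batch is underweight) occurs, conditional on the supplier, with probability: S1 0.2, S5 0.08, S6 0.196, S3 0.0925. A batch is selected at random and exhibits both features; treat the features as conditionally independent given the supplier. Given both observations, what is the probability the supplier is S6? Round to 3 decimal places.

0.084

Prior × likelihood for each hypothesis:
  S1: 0.66 × 0.116 × 0.2 = 0.015312
  S5: 0.2 × 0.05 × 0.08 = 0.0008
  S6: 0.06 × 0.129 × 0.196 = 0.00151704
  S3: 0.08 × 0.05 × 0.0925 = 0.00037
Sum = 0.01799904.
P(S6 | evidence) = 0.00151704 / 0.01799904 ≈ 0.084.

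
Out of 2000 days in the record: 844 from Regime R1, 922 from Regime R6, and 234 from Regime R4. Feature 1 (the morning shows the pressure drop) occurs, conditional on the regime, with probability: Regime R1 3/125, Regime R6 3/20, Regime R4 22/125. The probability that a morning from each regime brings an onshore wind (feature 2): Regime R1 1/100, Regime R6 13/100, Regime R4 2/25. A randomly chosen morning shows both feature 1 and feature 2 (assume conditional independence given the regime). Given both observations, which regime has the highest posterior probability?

Compute prior × likelihood for every hypothesis:
  Regime R1: 0.422 × 0.024 × 0.01 = 0.00010128
  Regime R6: 0.461 × 0.15 × 0.13 = 0.0089895
  Regime R4: 0.117 × 0.176 × 0.08 = 0.00164736
Sum = 0.01073814.
Largest term belongs to Regime R6, so Regime R6 is most probable.

Regime R6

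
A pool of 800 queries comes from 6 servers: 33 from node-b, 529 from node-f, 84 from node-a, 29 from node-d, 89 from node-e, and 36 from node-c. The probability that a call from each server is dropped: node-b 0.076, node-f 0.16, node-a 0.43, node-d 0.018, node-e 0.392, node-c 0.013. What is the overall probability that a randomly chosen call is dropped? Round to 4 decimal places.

Unnormalized posteriors (prior × likelihood):
  node-b: 0.04125 × 0.076 = 0.003135
  node-f: 0.66125 × 0.16 = 0.1058
  node-a: 0.105 × 0.43 = 0.04515
  node-d: 0.03625 × 0.018 = 0.0006525
  node-e: 0.11125 × 0.392 = 0.04361
  node-c: 0.045 × 0.013 = 0.000585
P(dropped) = 0.003135 + 0.1058 + 0.04515 + 0.0006525 + 0.04361 + 0.000585 = 0.1989325 → 0.1989.

0.1989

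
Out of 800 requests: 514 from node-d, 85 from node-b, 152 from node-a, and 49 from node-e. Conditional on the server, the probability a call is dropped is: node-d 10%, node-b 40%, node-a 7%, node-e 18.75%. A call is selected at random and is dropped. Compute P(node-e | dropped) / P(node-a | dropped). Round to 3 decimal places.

0.863

Compute prior × likelihood for every hypothesis:
  node-d: 0.6425 × 0.1 = 0.06425
  node-b: 0.10625 × 0.4 = 0.0425
  node-a: 0.19 × 0.07 = 0.0133
  node-e: 0.06125 × 0.1875 = 0.011484375
Normalizing constant = 0.131534375.
The ratio is 0.011484375 / 0.0133 (the normalizer cancels) = 0.863.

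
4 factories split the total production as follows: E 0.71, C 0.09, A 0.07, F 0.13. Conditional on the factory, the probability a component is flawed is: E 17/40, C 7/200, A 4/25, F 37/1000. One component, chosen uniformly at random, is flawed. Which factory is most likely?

Unnormalized posteriors (prior × likelihood):
  E: 0.71 × 0.425 = 0.30175
  C: 0.09 × 0.035 = 0.00315
  A: 0.07 × 0.16 = 0.0112
  F: 0.13 × 0.037 = 0.00481
Sum = 0.32091.
Largest term belongs to E, so E is most probable.

E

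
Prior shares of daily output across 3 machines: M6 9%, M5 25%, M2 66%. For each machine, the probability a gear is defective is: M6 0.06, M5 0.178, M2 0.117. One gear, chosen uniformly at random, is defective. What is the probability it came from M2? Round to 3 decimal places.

0.607

By Bayes' rule, posterior ∝ prior × likelihood:
  M6: 0.09 × 0.06 = 0.0054
  M5: 0.25 × 0.178 = 0.0445
  M2: 0.66 × 0.117 = 0.07722
Normalizing constant = 0.12712.
P(M2 | evidence) = 0.07722 / 0.12712 ≈ 0.607.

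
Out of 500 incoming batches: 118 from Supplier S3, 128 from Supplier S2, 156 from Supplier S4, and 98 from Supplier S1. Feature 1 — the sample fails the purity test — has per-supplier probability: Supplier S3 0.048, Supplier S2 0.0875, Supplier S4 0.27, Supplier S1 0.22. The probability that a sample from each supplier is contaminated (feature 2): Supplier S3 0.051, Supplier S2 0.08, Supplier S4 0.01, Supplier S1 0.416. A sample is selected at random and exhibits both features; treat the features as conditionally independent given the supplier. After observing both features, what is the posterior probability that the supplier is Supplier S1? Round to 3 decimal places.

Unnormalized posteriors (prior × likelihood):
  Supplier S3: 0.236 × 0.048 × 0.051 = 0.000577728
  Supplier S2: 0.256 × 0.0875 × 0.08 = 0.001792
  Supplier S4: 0.312 × 0.27 × 0.01 = 0.0008424
  Supplier S1: 0.196 × 0.22 × 0.416 = 0.01793792
Normalizing constant = 0.021150048.
P(Supplier S1 | evidence) = 0.01793792 / 0.021150048 ≈ 0.848.

0.848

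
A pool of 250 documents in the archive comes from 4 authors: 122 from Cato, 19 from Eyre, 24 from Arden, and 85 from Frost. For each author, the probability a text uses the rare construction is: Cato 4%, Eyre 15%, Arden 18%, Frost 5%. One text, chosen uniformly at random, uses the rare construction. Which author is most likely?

Cato

Unnormalized posteriors (prior × likelihood):
  Cato: 0.488 × 0.04 = 0.01952
  Eyre: 0.076 × 0.15 = 0.0114
  Arden: 0.096 × 0.18 = 0.01728
  Frost: 0.34 × 0.05 = 0.017
Total = 0.0652.
Largest term belongs to Cato, so Cato is most probable.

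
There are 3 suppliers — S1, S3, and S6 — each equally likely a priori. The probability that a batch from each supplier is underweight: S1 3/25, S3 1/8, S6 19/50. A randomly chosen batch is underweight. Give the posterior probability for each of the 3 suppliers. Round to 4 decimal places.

With a uniform prior (1/3 each), posterior ∝ likelihood:
  S1: 0.12
  S3: 0.125
  S6: 0.38
Total = 0.625.
P(S1 | underweight) = 0.12/0.625 ≈ 0.1920
P(S3 | underweight) = 0.125/0.625 ≈ 0.2000
P(S6 | underweight) = 0.38/0.625 ≈ 0.6080
(Check: 0.1920+0.2000+0.6080 = 1.0000.)

S1 0.1920, S3 0.2000, S6 0.6080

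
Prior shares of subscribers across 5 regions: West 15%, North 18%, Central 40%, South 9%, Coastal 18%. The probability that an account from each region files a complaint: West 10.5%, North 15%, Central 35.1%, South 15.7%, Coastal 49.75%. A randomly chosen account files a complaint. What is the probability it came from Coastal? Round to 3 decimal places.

By Bayes' rule, posterior ∝ prior × likelihood:
  West: 0.15 × 0.105 = 0.01575
  North: 0.18 × 0.15 = 0.027
  Central: 0.4 × 0.351 = 0.1404
  South: 0.09 × 0.157 = 0.01413
  Coastal: 0.18 × 0.4975 = 0.08955
Normalizing constant = 0.28683.
P(Coastal | evidence) = 0.08955 / 0.28683 ≈ 0.312.

0.312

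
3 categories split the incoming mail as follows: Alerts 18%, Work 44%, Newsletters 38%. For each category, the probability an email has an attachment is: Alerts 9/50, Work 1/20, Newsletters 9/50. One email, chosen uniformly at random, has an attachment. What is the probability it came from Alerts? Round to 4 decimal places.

Unnormalized posteriors (prior × likelihood):
  Alerts: 0.18 × 0.18 = 0.0324
  Work: 0.44 × 0.05 = 0.022
  Newsletters: 0.38 × 0.18 = 0.0684
Total = 0.1228.
P(Alerts | evidence) = 0.0324 / 0.1228 ≈ 0.2638.

0.2638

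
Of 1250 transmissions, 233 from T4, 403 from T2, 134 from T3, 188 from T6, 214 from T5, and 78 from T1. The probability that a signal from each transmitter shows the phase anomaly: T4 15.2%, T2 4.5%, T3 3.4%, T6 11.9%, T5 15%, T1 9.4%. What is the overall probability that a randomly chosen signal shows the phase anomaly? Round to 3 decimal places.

Compute prior × likelihood for every hypothesis:
  T4: 0.1864 × 0.152 = 0.0283328
  T2: 0.3224 × 0.045 = 0.014508
  T3: 0.1072 × 0.034 = 0.0036448
  T6: 0.1504 × 0.119 = 0.0178976
  T5: 0.1712 × 0.15 = 0.02568
  T1: 0.0624 × 0.094 = 0.0058656
P(anomaly) = 0.0283328 + 0.014508 + 0.0036448 + 0.0178976 + 0.02568 + 0.0058656 = 0.0959288 → 0.096.

0.096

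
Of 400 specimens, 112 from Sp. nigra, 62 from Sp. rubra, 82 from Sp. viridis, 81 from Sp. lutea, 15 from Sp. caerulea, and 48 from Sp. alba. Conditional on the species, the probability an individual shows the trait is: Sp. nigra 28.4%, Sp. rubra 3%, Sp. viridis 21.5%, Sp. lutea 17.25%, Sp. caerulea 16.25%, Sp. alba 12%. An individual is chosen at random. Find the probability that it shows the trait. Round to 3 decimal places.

Prior × likelihood for each hypothesis:
  Sp. nigra: 0.28 × 0.284 = 0.07952
  Sp. rubra: 0.155 × 0.03 = 0.00465
  Sp. viridis: 0.205 × 0.215 = 0.044075
  Sp. lutea: 0.2025 × 0.1725 = 0.03493125
  Sp. caerulea: 0.0375 × 0.1625 = 0.00609375
  Sp. alba: 0.12 × 0.12 = 0.0144
P(trait) = 0.07952 + 0.00465 + 0.044075 + 0.03493125 + 0.00609375 + 0.0144 = 0.18367 → 0.184.

0.184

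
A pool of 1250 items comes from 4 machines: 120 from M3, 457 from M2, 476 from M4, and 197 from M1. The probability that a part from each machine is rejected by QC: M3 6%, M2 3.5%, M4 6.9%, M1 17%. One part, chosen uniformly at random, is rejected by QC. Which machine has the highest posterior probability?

M1

By Bayes' rule, posterior ∝ prior × likelihood:
  M3: 0.096 × 0.06 = 0.00576
  M2: 0.3656 × 0.035 = 0.012796
  M4: 0.3808 × 0.069 = 0.0262752
  M1: 0.1576 × 0.17 = 0.026792
Normalizing constant = 0.0716232.
Largest term belongs to M1, so M1 is most probable.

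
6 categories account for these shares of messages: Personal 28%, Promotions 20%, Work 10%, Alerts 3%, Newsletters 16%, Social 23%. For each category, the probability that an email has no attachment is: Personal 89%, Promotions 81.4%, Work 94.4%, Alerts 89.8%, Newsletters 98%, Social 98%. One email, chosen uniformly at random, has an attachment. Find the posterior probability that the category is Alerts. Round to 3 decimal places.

Taking complements, P(attachment | each) = Personal 0.11, Promotions 0.186, Work 0.056, Alerts 0.102, Newsletters 0.02, Social 0.02.
Unnormalized posteriors (prior × likelihood):
  Personal: 0.28 × 0.11 = 0.0308
  Promotions: 0.2 × 0.186 = 0.0372
  Work: 0.1 × 0.056 = 0.0056
  Alerts: 0.03 × 0.102 = 0.00306
  Newsletters: 0.16 × 0.02 = 0.0032
  Social: 0.23 × 0.02 = 0.0046
Normalizing constant = 0.08446.
P(Alerts | evidence) = 0.00306 / 0.08446 ≈ 0.036.

0.036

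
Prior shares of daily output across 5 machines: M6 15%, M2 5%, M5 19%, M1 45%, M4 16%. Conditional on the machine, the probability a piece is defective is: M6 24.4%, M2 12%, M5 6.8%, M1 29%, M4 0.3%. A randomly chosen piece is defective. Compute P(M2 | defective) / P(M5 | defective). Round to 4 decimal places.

Compute prior × likelihood for every hypothesis:
  M6: 0.15 × 0.244 = 0.0366
  M2: 0.05 × 0.12 = 0.006
  M5: 0.19 × 0.068 = 0.01292
  M1: 0.45 × 0.29 = 0.1305
  M4: 0.16 × 0.003 = 0.00048
Sum = 0.1865.
The ratio is 0.006 / 0.01292 (the normalizer cancels) = 0.4644.

0.4644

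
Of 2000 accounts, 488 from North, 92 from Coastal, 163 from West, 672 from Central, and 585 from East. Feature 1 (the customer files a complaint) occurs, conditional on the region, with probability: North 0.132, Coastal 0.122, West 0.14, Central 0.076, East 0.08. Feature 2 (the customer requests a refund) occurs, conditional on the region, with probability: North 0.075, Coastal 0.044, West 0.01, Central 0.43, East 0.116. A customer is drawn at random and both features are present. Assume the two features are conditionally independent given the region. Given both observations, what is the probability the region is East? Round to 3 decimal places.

0.165

Prior × likelihood for each hypothesis:
  North: 0.244 × 0.132 × 0.075 = 0.0024156
  Coastal: 0.046 × 0.122 × 0.044 = 0.000246928
  West: 0.0815 × 0.14 × 0.01 = 0.0001141
  Central: 0.336 × 0.076 × 0.43 = 0.01098048
  East: 0.2925 × 0.08 × 0.116 = 0.0027144
Normalizing constant = 0.016471508.
P(East | evidence) = 0.0027144 / 0.016471508 ≈ 0.165.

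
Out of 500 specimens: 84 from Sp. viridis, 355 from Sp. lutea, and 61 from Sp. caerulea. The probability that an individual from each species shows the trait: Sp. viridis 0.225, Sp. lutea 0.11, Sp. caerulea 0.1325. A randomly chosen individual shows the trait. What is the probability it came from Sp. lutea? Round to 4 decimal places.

0.5914

By Bayes' rule, posterior ∝ prior × likelihood:
  Sp. viridis: 0.168 × 0.225 = 0.0378
  Sp. lutea: 0.71 × 0.11 = 0.0781
  Sp. caerulea: 0.122 × 0.1325 = 0.016165
Normalizing constant = 0.132065.
P(Sp. lutea | evidence) = 0.0781 / 0.132065 ≈ 0.5914.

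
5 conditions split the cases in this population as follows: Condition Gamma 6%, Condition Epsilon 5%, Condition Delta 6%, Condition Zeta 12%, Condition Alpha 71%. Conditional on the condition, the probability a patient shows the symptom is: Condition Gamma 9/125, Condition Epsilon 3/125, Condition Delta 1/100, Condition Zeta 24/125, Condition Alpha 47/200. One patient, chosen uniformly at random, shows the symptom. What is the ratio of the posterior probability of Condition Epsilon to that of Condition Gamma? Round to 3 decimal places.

0.278

Prior × likelihood for each hypothesis:
  Condition Gamma: 0.06 × 0.072 = 0.00432
  Condition Epsilon: 0.05 × 0.024 = 0.0012
  Condition Delta: 0.06 × 0.01 = 0.0006
  Condition Zeta: 0.12 × 0.192 = 0.02304
  Condition Alpha: 0.71 × 0.235 = 0.16685
Sum = 0.19601.
The ratio is 0.0012 / 0.00432 (the normalizer cancels) = 0.278.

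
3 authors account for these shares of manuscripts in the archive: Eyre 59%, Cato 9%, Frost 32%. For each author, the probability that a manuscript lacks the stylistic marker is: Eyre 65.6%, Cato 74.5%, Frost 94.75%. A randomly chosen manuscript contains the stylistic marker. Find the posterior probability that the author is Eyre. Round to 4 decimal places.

Taking complements, P(marker | each) = Eyre 0.344, Cato 0.255, Frost 0.0525.
By Bayes' rule, posterior ∝ prior × likelihood:
  Eyre: 0.59 × 0.344 = 0.20296
  Cato: 0.09 × 0.255 = 0.02295
  Frost: 0.32 × 0.0525 = 0.0168
Normalizing constant = 0.24271.
P(Eyre | evidence) = 0.20296 / 0.24271 ≈ 0.8362.

0.8362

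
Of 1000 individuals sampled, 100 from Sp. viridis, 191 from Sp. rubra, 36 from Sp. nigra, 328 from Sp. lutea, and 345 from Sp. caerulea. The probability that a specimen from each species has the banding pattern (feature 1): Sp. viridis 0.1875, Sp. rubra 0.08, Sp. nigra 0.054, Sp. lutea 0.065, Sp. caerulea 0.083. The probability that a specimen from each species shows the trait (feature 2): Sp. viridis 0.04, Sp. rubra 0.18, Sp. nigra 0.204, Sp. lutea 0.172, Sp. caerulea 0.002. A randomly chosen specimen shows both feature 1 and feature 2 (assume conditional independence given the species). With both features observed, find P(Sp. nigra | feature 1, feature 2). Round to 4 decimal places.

Compute prior × likelihood for every hypothesis:
  Sp. viridis: 0.1 × 0.1875 × 0.04 = 0.00075
  Sp. rubra: 0.191 × 0.08 × 0.18 = 0.0027504
  Sp. nigra: 0.036 × 0.054 × 0.204 = 0.000396576
  Sp. lutea: 0.328 × 0.065 × 0.172 = 0.00366704
  Sp. caerulea: 0.345 × 0.083 × 0.002 = 0.00005727
Normalizing constant = 0.007621286.
P(Sp. nigra | evidence) = 0.000396576 / 0.007621286 ≈ 0.0520.

0.0520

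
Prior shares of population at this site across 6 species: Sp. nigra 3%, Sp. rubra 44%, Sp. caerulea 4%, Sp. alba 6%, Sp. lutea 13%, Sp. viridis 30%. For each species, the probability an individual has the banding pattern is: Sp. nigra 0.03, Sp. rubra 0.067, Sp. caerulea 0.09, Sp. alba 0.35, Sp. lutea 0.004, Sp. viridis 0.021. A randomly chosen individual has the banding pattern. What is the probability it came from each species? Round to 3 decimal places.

Compute prior × likelihood for every hypothesis:
  Sp. nigra: 0.03 × 0.03 = 0.0009
  Sp. rubra: 0.44 × 0.067 = 0.02948
  Sp. caerulea: 0.04 × 0.09 = 0.0036
  Sp. alba: 0.06 × 0.35 = 0.021
  Sp. lutea: 0.13 × 0.004 = 0.00052
  Sp. viridis: 0.3 × 0.021 = 0.0063
Total = 0.0618.
P(Sp. nigra | banded) = 0.0009/0.0618 ≈ 0.015
P(Sp. rubra | banded) = 0.02948/0.0618 ≈ 0.477
P(Sp. caerulea | banded) = 0.0036/0.0618 ≈ 0.058
P(Sp. alba | banded) = 0.021/0.0618 ≈ 0.340
P(Sp. lutea | banded) = 0.00052/0.0618 ≈ 0.008
P(Sp. viridis | banded) = 0.0063/0.0618 ≈ 0.102

Sp. nigra 0.015, Sp. rubra 0.477, Sp. caerulea 0.058, Sp. alba 0.340, Sp. lutea 0.008, Sp. viridis 0.102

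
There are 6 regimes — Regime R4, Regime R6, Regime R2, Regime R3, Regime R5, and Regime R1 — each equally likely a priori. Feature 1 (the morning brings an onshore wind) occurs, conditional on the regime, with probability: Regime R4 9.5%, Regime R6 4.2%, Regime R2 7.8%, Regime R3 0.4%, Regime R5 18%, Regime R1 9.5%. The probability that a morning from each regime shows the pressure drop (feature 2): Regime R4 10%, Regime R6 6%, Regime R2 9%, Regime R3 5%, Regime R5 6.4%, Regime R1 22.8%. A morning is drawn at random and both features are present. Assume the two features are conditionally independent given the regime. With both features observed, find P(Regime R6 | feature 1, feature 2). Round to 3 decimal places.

Since the prior is uniform, the posterior is proportional to the likelihood:
  Regime R4: 0.095 × 0.1 = 0.0095
  Regime R6: 0.042 × 0.06 = 0.00252
  Regime R2: 0.078 × 0.09 = 0.00702
  Regime R3: 0.004 × 0.05 = 0.0002
  Regime R5: 0.18 × 0.064 = 0.01152
  Regime R1: 0.095 × 0.228 = 0.02166
Normalizing constant = 0.05242.
P(Regime R6 | evidence) = 0.00252 / 0.05242 ≈ 0.048.

0.048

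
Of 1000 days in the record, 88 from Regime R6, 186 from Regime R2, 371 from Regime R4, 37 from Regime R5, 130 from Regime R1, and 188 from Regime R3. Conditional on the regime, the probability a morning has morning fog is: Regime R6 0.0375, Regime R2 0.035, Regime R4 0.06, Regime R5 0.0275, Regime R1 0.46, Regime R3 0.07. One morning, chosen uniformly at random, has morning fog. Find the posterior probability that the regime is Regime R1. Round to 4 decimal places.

Compute prior × likelihood for every hypothesis:
  Regime R6: 0.088 × 0.0375 = 0.0033
  Regime R2: 0.186 × 0.035 = 0.00651
  Regime R4: 0.371 × 0.06 = 0.02226
  Regime R5: 0.037 × 0.0275 = 0.0010175
  Regime R1: 0.13 × 0.46 = 0.0598
  Regime R3: 0.188 × 0.07 = 0.01316
Total = 0.1060475.
P(Regime R1 | evidence) = 0.0598 / 0.1060475 ≈ 0.5639.

0.5639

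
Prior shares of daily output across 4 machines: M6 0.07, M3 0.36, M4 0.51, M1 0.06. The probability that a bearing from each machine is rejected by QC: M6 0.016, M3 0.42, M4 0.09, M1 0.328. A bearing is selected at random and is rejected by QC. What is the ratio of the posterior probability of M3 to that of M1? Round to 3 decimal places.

7.683

By Bayes' rule, posterior ∝ prior × likelihood:
  M6: 0.07 × 0.016 = 0.00112
  M3: 0.36 × 0.42 = 0.1512
  M4: 0.51 × 0.09 = 0.0459
  M1: 0.06 × 0.328 = 0.01968
Total = 0.2179.
The ratio is 0.1512 / 0.01968 (the normalizer cancels) = 7.683.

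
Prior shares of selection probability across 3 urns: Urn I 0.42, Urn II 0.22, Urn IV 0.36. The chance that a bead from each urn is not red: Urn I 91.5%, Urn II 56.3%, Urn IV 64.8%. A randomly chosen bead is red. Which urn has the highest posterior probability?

Urn IV

Taking complements, P(red | each) = Urn I 0.085, Urn II 0.437, Urn IV 0.352.
By Bayes' rule, posterior ∝ prior × likelihood:
  Urn I: 0.42 × 0.085 = 0.0357
  Urn II: 0.22 × 0.437 = 0.09614
  Urn IV: 0.36 × 0.352 = 0.12672
Sum = 0.25856.
Largest term belongs to Urn IV, so Urn IV is most probable.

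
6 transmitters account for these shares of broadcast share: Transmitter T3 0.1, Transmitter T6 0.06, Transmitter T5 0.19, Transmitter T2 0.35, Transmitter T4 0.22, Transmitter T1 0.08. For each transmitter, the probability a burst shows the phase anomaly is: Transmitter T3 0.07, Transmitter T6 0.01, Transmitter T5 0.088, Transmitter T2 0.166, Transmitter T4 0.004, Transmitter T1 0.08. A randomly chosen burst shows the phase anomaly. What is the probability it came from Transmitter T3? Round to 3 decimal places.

0.078

Compute prior × likelihood for every hypothesis:
  Transmitter T3: 0.1 × 0.07 = 0.007
  Transmitter T6: 0.06 × 0.01 = 0.0006
  Transmitter T5: 0.19 × 0.088 = 0.01672
  Transmitter T2: 0.35 × 0.166 = 0.0581
  Transmitter T4: 0.22 × 0.004 = 0.00088
  Transmitter T1: 0.08 × 0.08 = 0.0064
Normalizing constant = 0.0897.
P(Transmitter T3 | evidence) = 0.007 / 0.0897 ≈ 0.078.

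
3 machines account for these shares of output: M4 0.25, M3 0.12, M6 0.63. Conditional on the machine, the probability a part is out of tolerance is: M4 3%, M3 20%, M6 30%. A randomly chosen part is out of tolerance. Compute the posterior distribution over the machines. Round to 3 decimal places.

Prior × likelihood for each hypothesis:
  M4: 0.25 × 0.03 = 0.0075
  M3: 0.12 × 0.2 = 0.024
  M6: 0.63 × 0.3 = 0.189
Normalizing constant = 0.2205.
P(M4 | oversize) = 0.0075/0.2205 ≈ 0.034
P(M3 | oversize) = 0.024/0.2205 ≈ 0.109
P(M6 | oversize) = 0.189/0.2205 ≈ 0.857

M4 0.034, M3 0.109, M6 0.857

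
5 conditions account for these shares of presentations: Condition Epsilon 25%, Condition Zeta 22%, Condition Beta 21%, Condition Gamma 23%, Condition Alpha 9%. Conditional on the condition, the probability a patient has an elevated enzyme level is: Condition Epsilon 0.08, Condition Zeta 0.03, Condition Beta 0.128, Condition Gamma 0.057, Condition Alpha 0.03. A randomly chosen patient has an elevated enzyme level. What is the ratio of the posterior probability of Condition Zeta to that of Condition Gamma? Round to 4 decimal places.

By Bayes' rule, posterior ∝ prior × likelihood:
  Condition Epsilon: 0.25 × 0.08 = 0.02
  Condition Zeta: 0.22 × 0.03 = 0.0066
  Condition Beta: 0.21 × 0.128 = 0.02688
  Condition Gamma: 0.23 × 0.057 = 0.01311
  Condition Alpha: 0.09 × 0.03 = 0.0027
Normalizing constant = 0.06929.
The ratio is 0.0066 / 0.01311 (the normalizer cancels) = 0.5034.

0.5034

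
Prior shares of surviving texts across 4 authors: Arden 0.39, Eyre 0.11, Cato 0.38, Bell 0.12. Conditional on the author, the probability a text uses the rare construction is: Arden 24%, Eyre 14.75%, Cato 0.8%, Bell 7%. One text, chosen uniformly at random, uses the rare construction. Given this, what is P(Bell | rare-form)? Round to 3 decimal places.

Compute prior × likelihood for every hypothesis:
  Arden: 0.39 × 0.24 = 0.0936
  Eyre: 0.11 × 0.1475 = 0.016225
  Cato: 0.38 × 0.008 = 0.00304
  Bell: 0.12 × 0.07 = 0.0084
Sum = 0.121265.
P(Bell | evidence) = 0.0084 / 0.121265 ≈ 0.069.

0.069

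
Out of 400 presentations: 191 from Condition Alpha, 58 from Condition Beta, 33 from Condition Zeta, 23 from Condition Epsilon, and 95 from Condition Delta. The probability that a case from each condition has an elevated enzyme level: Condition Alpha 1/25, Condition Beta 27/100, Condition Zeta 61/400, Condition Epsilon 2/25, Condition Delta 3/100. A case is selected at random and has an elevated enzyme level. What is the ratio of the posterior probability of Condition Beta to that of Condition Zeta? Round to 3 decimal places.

3.112

Prior × likelihood for each hypothesis:
  Condition Alpha: 0.4775 × 0.04 = 0.0191
  Condition Beta: 0.145 × 0.27 = 0.03915
  Condition Zeta: 0.0825 × 0.1525 = 0.01258125
  Condition Epsilon: 0.0575 × 0.08 = 0.0046
  Condition Delta: 0.2375 × 0.03 = 0.007125
Sum = 0.08255625.
The ratio is 0.03915 / 0.01258125 (the normalizer cancels) = 3.112.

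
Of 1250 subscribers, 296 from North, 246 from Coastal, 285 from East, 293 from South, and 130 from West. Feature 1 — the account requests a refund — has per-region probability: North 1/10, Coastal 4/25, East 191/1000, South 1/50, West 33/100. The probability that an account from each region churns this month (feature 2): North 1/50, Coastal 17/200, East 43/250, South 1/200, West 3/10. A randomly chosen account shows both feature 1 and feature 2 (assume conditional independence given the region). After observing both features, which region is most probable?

West

Prior × likelihood for each hypothesis:
  North: 0.2368 × 0.1 × 0.02 = 0.0004736
  Coastal: 0.1968 × 0.16 × 0.085 = 0.00267648
  East: 0.228 × 0.191 × 0.172 = 0.007490256
  South: 0.2344 × 0.02 × 0.005 = 0.00002344
  West: 0.104 × 0.33 × 0.3 = 0.010296
Normalizing constant = 0.020959776.
Largest term belongs to West, so West is most probable.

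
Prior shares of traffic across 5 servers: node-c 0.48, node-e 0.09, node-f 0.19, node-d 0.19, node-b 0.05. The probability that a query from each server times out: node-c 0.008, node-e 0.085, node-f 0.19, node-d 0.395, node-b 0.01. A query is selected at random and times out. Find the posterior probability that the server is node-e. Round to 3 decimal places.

Unnormalized posteriors (prior × likelihood):
  node-c: 0.48 × 0.008 = 0.00384
  node-e: 0.09 × 0.085 = 0.00765
  node-f: 0.19 × 0.19 = 0.0361
  node-d: 0.19 × 0.395 = 0.07505
  node-b: 0.05 × 0.01 = 0.0005
Normalizing constant = 0.12314.
P(node-e | evidence) = 0.00765 / 0.12314 ≈ 0.062.

0.062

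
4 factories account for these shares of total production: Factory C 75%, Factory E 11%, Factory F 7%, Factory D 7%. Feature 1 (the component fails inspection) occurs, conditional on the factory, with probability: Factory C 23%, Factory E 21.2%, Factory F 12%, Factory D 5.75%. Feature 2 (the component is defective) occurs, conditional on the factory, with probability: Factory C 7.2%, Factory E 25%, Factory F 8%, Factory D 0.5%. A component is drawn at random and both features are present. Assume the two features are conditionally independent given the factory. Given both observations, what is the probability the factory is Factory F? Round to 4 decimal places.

By Bayes' rule, posterior ∝ prior × likelihood:
  Factory C: 0.75 × 0.23 × 0.072 = 0.01242
  Factory E: 0.11 × 0.212 × 0.25 = 0.00583
  Factory F: 0.07 × 0.12 × 0.08 = 0.000672
  Factory D: 0.07 × 0.0575 × 0.005 = 0.000020125
Normalizing constant = 0.018942125.
P(Factory F | evidence) = 0.000672 / 0.018942125 ≈ 0.0355.

0.0355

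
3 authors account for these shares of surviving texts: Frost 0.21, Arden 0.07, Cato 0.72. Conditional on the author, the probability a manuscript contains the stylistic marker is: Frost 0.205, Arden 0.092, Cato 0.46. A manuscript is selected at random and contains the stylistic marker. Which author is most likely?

Cato

By Bayes' rule, posterior ∝ prior × likelihood:
  Frost: 0.21 × 0.205 = 0.04305
  Arden: 0.07 × 0.092 = 0.00644
  Cato: 0.72 × 0.46 = 0.3312
Sum = 0.38069.
Largest term belongs to Cato, so Cato is most probable.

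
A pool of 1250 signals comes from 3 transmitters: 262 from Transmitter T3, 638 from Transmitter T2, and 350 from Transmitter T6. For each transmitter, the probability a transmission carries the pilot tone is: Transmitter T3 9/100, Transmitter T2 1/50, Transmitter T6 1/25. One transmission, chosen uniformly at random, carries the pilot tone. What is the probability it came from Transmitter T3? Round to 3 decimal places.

By Bayes' rule, posterior ∝ prior × likelihood:
  Transmitter T3: 0.2096 × 0.09 = 0.018864
  Transmitter T2: 0.5104 × 0.02 = 0.010208
  Transmitter T6: 0.28 × 0.04 = 0.0112
Normalizing constant = 0.040272.
P(Transmitter T3 | evidence) = 0.018864 / 0.040272 ≈ 0.468.

0.468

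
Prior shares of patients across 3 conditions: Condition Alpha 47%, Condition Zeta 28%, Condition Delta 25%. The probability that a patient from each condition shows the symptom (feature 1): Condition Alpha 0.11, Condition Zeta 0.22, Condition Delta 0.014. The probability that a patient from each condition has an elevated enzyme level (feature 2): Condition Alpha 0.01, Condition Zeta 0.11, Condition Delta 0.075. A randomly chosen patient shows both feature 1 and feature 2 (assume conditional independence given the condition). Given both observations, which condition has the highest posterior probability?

Compute prior × likelihood for every hypothesis:
  Condition Alpha: 0.47 × 0.11 × 0.01 = 0.000517
  Condition Zeta: 0.28 × 0.22 × 0.11 = 0.006776
  Condition Delta: 0.25 × 0.014 × 0.075 = 0.0002625
Normalizing constant = 0.0075555.
Largest term belongs to Condition Zeta, so Condition Zeta is most probable.

Condition Zeta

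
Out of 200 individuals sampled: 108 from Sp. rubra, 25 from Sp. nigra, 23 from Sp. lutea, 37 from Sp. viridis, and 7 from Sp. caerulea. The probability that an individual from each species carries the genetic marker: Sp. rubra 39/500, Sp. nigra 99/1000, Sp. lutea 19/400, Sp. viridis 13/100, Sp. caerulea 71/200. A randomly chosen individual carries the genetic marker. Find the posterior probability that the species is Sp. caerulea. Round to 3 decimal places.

0.129

Unnormalized posteriors (prior × likelihood):
  Sp. rubra: 0.54 × 0.078 = 0.04212
  Sp. nigra: 0.125 × 0.099 = 0.012375
  Sp. lutea: 0.115 × 0.0475 = 0.0054625
  Sp. viridis: 0.185 × 0.13 = 0.02405
  Sp. caerulea: 0.035 × 0.355 = 0.012425
Normalizing constant = 0.0964325.
P(Sp. caerulea | evidence) = 0.012425 / 0.0964325 ≈ 0.129.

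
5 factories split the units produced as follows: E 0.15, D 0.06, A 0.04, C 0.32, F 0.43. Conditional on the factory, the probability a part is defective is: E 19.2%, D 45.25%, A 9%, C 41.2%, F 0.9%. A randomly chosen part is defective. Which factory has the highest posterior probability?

C

Compute prior × likelihood for every hypothesis:
  E: 0.15 × 0.192 = 0.0288
  D: 0.06 × 0.4525 = 0.02715
  A: 0.04 × 0.09 = 0.0036
  C: 0.32 × 0.412 = 0.13184
  F: 0.43 × 0.009 = 0.00387
Sum = 0.19526.
Largest term belongs to C, so C is most probable.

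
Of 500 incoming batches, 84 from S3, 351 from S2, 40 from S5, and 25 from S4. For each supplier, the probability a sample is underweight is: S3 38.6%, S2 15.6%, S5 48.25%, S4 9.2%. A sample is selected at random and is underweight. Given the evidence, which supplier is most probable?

By Bayes' rule, posterior ∝ prior × likelihood:
  S3: 0.168 × 0.386 = 0.064848
  S2: 0.702 × 0.156 = 0.109512
  S5: 0.08 × 0.4825 = 0.0386
  S4: 0.05 × 0.092 = 0.0046
Normalizing constant = 0.21756.
Largest term belongs to S2, so S2 is most probable.

S2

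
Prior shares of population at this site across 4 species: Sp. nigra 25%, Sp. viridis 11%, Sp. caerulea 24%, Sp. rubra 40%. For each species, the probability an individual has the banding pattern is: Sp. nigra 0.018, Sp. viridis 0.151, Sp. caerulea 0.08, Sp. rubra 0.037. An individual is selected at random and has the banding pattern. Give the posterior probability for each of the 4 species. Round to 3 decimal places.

Sp. nigra 0.082, Sp. viridis 0.301, Sp. caerulea 0.348, Sp. rubra 0.269

By Bayes' rule, posterior ∝ prior × likelihood:
  Sp. nigra: 0.25 × 0.018 = 0.0045
  Sp. viridis: 0.11 × 0.151 = 0.01661
  Sp. caerulea: 0.24 × 0.08 = 0.0192
  Sp. rubra: 0.4 × 0.037 = 0.0148
Sum = 0.05511.
P(Sp. nigra | banded) = 0.0045/0.05511 ≈ 0.082
P(Sp. viridis | banded) = 0.01661/0.05511 ≈ 0.301
P(Sp. caerulea | banded) = 0.0192/0.05511 ≈ 0.348
P(Sp. rubra | banded) = 0.0148/0.05511 ≈ 0.269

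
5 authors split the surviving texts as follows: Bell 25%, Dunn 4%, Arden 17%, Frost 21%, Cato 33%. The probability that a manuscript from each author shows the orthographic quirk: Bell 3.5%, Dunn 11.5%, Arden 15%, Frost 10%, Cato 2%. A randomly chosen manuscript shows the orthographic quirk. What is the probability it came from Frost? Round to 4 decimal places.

Unnormalized posteriors (prior × likelihood):
  Bell: 0.25 × 0.035 = 0.00875
  Dunn: 0.04 × 0.115 = 0.0046
  Arden: 0.17 × 0.15 = 0.0255
  Frost: 0.21 × 0.1 = 0.021
  Cato: 0.33 × 0.02 = 0.0066
Sum = 0.06645.
P(Frost | evidence) = 0.021 / 0.06645 ≈ 0.3160.

0.3160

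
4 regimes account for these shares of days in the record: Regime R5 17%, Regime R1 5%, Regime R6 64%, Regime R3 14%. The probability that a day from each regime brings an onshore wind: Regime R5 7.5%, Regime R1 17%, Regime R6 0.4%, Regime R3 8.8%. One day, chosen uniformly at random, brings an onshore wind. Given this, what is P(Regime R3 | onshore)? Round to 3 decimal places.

Unnormalized posteriors (prior × likelihood):
  Regime R5: 0.17 × 0.075 = 0.01275
  Regime R1: 0.05 × 0.17 = 0.0085
  Regime R6: 0.64 × 0.004 = 0.00256
  Regime R3: 0.14 × 0.088 = 0.01232
Total = 0.03613.
P(Regime R3 | evidence) = 0.01232 / 0.03613 ≈ 0.341.

0.341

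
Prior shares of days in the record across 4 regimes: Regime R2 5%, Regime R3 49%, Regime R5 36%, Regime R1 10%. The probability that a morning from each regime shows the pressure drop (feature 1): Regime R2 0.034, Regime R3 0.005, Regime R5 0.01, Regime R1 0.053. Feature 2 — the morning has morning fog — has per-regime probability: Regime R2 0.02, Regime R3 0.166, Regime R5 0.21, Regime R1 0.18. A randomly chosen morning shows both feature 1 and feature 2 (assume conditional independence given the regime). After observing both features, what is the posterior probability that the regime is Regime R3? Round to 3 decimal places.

0.189

By Bayes' rule, posterior ∝ prior × likelihood:
  Regime R2: 0.05 × 0.034 × 0.02 = 0.000034
  Regime R3: 0.49 × 0.005 × 0.166 = 0.0004067
  Regime R5: 0.36 × 0.01 × 0.21 = 0.000756
  Regime R1: 0.1 × 0.053 × 0.18 = 0.000954
Normalizing constant = 0.0021507.
P(Regime R3 | evidence) = 0.0004067 / 0.0021507 ≈ 0.189.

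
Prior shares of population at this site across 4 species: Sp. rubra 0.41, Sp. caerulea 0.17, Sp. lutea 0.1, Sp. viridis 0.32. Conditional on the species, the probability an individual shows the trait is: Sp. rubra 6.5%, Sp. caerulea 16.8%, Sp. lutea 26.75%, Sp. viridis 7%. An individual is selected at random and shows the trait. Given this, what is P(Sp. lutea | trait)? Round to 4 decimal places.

0.2563

By Bayes' rule, posterior ∝ prior × likelihood:
  Sp. rubra: 0.41 × 0.065 = 0.02665
  Sp. caerulea: 0.17 × 0.168 = 0.02856
  Sp. lutea: 0.1 × 0.2675 = 0.02675
  Sp. viridis: 0.32 × 0.07 = 0.0224
Normalizing constant = 0.10436.
P(Sp. lutea | evidence) = 0.02675 / 0.10436 ≈ 0.2563.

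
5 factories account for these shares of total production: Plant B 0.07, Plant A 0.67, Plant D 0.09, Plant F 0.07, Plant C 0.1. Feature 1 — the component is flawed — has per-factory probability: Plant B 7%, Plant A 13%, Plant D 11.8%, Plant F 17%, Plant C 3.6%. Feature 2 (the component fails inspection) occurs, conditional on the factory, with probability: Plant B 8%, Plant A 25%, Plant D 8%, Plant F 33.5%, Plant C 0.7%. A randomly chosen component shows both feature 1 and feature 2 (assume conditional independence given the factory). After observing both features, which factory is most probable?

Plant A

Prior × likelihood for each hypothesis:
  Plant B: 0.07 × 0.07 × 0.08 = 0.000392
  Plant A: 0.67 × 0.13 × 0.25 = 0.021775
  Plant D: 0.09 × 0.118 × 0.08 = 0.0008496
  Plant F: 0.07 × 0.17 × 0.335 = 0.0039865
  Plant C: 0.1 × 0.036 × 0.007 = 0.0000252
Sum = 0.0270283.
Largest term belongs to Plant A, so Plant A is most probable.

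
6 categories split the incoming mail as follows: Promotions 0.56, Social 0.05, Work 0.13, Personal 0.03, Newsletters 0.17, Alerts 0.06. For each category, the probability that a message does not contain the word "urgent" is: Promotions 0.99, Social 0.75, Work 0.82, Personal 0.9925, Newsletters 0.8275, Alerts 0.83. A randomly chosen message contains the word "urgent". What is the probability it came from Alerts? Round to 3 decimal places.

Taking complements, P(urgent-flag | each) = Promotions 0.01, Social 0.25, Work 0.18, Personal 0.0075, Newsletters 0.1725, Alerts 0.17.
Compute prior × likelihood for every hypothesis:
  Promotions: 0.56 × 0.01 = 0.0056
  Social: 0.05 × 0.25 = 0.0125
  Work: 0.13 × 0.18 = 0.0234
  Personal: 0.03 × 0.0075 = 0.000225
  Newsletters: 0.17 × 0.1725 = 0.029325
  Alerts: 0.06 × 0.17 = 0.0102
Normalizing constant = 0.08125.
P(Alerts | evidence) = 0.0102 / 0.08125 ≈ 0.126.

0.126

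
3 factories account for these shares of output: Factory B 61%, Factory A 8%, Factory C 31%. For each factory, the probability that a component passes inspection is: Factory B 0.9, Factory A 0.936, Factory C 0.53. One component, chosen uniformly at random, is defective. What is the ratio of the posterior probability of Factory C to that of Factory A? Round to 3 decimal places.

28.457

Taking complements, P(defective | each) = Factory B 0.1, Factory A 0.064, Factory C 0.47.
Compute prior × likelihood for every hypothesis:
  Factory B: 0.61 × 0.1 = 0.061
  Factory A: 0.08 × 0.064 = 0.00512
  Factory C: 0.31 × 0.47 = 0.1457
Total = 0.21182.
The ratio is 0.1457 / 0.00512 (the normalizer cancels) = 28.457.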